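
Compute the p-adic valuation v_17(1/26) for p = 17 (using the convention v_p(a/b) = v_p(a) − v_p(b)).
v_17(1/26) = 0

Factor powers of 17 from the numerator and denominator of the reduced fraction: 1 = 17^0 · 1 and 26 = 17^0 · 26. Apply v_p(a/b) = v_p(a) − v_p(b): v_17(1/26) = 0 − 0 = 0.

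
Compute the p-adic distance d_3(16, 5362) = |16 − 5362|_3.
d_3(16, 5362) = 1/243

Step 1 — x − y = 16 − 5362 = -5346. Step 2 — v_3(-5346) = 5 (factor: -5346 = −(3^5 · 22); the sign does not affect v_p). Step 3 — |x − y|_3 = 3^{-5} = 1/243.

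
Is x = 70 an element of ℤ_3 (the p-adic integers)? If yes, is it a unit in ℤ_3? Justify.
x ∈ ℤ_3^× (unit); v_3(x) = 0

ℤ_3 = {x ∈ ℚ_3 : v_3(x) ≥ 0} and ℤ_3^× = {x ∈ ℤ_3 : v_3(x) = 0}. Here v_3(70) = v_3(num) − v_3(den) = 0; compare against these criteria.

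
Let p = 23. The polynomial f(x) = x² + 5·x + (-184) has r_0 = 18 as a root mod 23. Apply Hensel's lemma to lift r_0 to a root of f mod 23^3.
r_2 = 10644 (mod 12167)

Hensel: r_{i+1} = r_i − f(r_i)·(f′(r_i))^{-1} mod 23^{i+2}, f′(x) = 2x + 5. Iterate:
  r_0 = 18 (mod 23)
  r_1 = 64 (mod 529)
  r_2 = 10644 (mod 12167)
Final: r = 10644 satisfies f(r) ≡ 0 mod 23^3.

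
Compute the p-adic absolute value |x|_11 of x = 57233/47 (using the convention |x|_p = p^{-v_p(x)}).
|57233/47|_11 = 1/1331

Step 1 — compute v_11(x) by factoring powers of 11 out of the numerator and denominator: v_11(57233/47) = 3. Step 2 — apply |x|_p = p^{-v_p(x)} = 11^{-3} = 1/1331.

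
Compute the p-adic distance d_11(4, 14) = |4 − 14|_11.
d_11(4, 14) = 1

Step 1 — x − y = 4 − 14 = -10. Step 2 — v_11(-10) = 0 (factor: -10 = −(11^0 · 10); the sign does not affect v_p). Step 3 — |x − y|_11 = 11^{0} = 1.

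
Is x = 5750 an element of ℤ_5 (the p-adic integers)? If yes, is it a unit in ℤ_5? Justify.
x ∈ ℤ_5 but not a unit; v_5(x) = 3 > 0

ℤ_5 = {x ∈ ℚ_5 : v_5(x) ≥ 0} and ℤ_5^× = {x ∈ ℤ_5 : v_5(x) = 0}. Here v_5(5750) = v_5(num) − v_5(den) = 3; compare against these criteria.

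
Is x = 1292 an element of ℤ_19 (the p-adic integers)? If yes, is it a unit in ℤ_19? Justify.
x ∈ ℤ_19 but not a unit; v_19(x) = 1 > 0

ℤ_19 = {x ∈ ℚ_19 : v_19(x) ≥ 0} and ℤ_19^× = {x ∈ ℤ_19 : v_19(x) = 0}. Here v_19(1292) = v_19(num) − v_19(den) = 1; compare against these criteria.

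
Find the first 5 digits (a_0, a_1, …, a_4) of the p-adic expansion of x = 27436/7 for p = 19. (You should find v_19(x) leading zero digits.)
(a_0, …, a_4) = (0, 0, 0, 6, 16)

v_19(27436/7) = 3, so a_0 = ... = a_2 = 0. Factor out: x = 19^3 · u with u = 4/7 a unit in ℤ_19. Expand u iteratively via a_{v+i} = u_i mod 19, u_{i+1} = (u_i − a_{v+i})/19:
  u_0 = 4/7;  a_3 = 6;  u_1 = (u_0 − 6)/19 = -2/7
  u_1 = -2/7;  a_4 = 16;  u_2 = (u_1 − 16)/19 = -6/7
Digits: (0, 0, 0, 6, 16).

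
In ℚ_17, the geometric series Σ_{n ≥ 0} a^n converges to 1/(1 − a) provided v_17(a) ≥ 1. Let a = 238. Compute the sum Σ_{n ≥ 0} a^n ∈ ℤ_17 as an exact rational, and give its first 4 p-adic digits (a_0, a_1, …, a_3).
Σ a^n = 1/(1 − a) = -1/237;  first 4 digits = (1, 14, 9, 1)

v_17(a) = 1 ≥ 1, so the series converges in ℤ_17 to 1/(1 − a) = 1/(1 − 238) = -1/237. Expand this rational in ℤ_17: compute digits iteratively via d_i = x_i mod 17, x_{i+1} = (x_i − d_i)/17. The first 4 digits are (1, 14, 9, 1).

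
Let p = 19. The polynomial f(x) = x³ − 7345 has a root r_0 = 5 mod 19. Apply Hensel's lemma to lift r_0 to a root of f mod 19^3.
r_2 = 6503 (mod 6859)

Hensel: r_{i+1} = r_i − f(r_i)/f′(r_i) mod 19^{i+2}, where f′(x) = 3x². Iterate:
  r_0 = 5 (mod 19)
  r_1 = 5 (mod 361)
  r_2 = 6503 (mod 6859)
Final: r = 6503 with f(r) ≡ 0 mod 19^3.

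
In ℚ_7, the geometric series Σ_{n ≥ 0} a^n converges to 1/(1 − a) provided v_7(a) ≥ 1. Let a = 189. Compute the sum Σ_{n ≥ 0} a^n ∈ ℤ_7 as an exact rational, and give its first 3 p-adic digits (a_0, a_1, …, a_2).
Σ a^n = 1/(1 − a) = -1/188;  first 3 digits = (1, 6, 4)

v_7(a) = 1 ≥ 1, so the series converges in ℤ_7 to 1/(1 − a) = 1/(1 − 189) = -1/188. Expand this rational in ℤ_7: compute digits iteratively via d_i = x_i mod 7, x_{i+1} = (x_i − d_i)/7. The first 3 digits are (1, 6, 4).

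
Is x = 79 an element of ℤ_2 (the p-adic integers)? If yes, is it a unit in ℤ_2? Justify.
x ∈ ℤ_2^× (unit); v_2(x) = 0

ℤ_2 = {x ∈ ℚ_2 : v_2(x) ≥ 0} and ℤ_2^× = {x ∈ ℤ_2 : v_2(x) = 0}. Here v_2(79) = v_2(num) − v_2(den) = 0; compare against these criteria.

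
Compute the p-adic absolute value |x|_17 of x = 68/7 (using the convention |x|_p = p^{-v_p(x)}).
|68/7|_17 = 1/17

Step 1 — compute v_17(x) by factoring powers of 17 out of the numerator and denominator: v_17(68/7) = 1. Step 2 — apply |x|_p = p^{-v_p(x)} = 17^{-1} = 1/17.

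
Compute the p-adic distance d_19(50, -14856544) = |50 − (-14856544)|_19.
d_19(50, -14856544) = 1/2476099

Step 1 — x − y = 50 − (-14856544) = 14856594. Step 2 — v_19(14856594) = 5 (factor: 14856594 = (19^5 · 6); the sign does not affect v_p). Step 3 — |x − y|_19 = 19^{-5} = 1/2476099.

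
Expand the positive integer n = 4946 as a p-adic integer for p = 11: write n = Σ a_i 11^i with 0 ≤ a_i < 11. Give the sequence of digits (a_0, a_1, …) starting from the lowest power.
(a_0, a_1, …) = (7, 9, 7, 3)

Repeated division by 11 gives the digits low-to-high: 4946 = 7 + 9·11^1 + 7·11^2 + 3·11^3. Digit sequence: (7, 9, 7, 3).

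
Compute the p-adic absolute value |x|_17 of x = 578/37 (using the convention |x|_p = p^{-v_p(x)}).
|578/37|_17 = 1/289

Step 1 — compute v_17(x) by factoring powers of 17 out of the numerator and denominator: v_17(578/37) = 2. Step 2 — apply |x|_p = p^{-v_p(x)} = 17^{-2} = 1/289.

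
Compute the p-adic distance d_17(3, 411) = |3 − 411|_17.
d_17(3, 411) = 1/17

Step 1 — x − y = 3 − 411 = -408. Step 2 — v_17(-408) = 1 (factor: -408 = −(17^1 · 24); the sign does not affect v_p). Step 3 — |x − y|_17 = 17^{-1} = 1/17.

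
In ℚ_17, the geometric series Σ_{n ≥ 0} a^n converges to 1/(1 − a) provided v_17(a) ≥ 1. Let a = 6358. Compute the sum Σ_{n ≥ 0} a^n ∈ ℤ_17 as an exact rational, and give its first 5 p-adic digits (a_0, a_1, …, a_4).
Σ a^n = 1/(1 − a) = -1/6357;  first 5 digits = (1, 0, 5, 1, 8)

v_17(a) = 2 ≥ 1, so the series converges in ℤ_17 to 1/(1 − a) = 1/(1 − 6358) = -1/6357. Expand this rational in ℤ_17: compute digits iteratively via d_i = x_i mod 17, x_{i+1} = (x_i − d_i)/17. The first 5 digits are (1, 0, 5, 1, 8).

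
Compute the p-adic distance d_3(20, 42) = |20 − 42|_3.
d_3(20, 42) = 1

Step 1 — x − y = 20 − 42 = -22. Step 2 — v_3(-22) = 0 (factor: -22 = −(3^0 · 22); the sign does not affect v_p). Step 3 — |x − y|_3 = 3^{0} = 1.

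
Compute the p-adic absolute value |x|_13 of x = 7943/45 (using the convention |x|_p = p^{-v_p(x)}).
|7943/45|_13 = 1/169

Step 1 — compute v_13(x) by factoring powers of 13 out of the numerator and denominator: v_13(7943/45) = 2. Step 2 — apply |x|_p = p^{-v_p(x)} = 13^{-2} = 1/169.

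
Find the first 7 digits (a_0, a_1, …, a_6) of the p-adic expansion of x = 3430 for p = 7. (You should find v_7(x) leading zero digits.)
(a_0, …, a_6) = (0, 0, 0, 3, 1, 0, 0)

v_7(3430) = 3, so a_0 = ... = a_2 = 0. Factor out: x = 7^3 · u with u = 10 a unit in ℤ_7. Expand u iteratively via a_{v+i} = u_i mod 7, u_{i+1} = (u_i − a_{v+i})/7:
  u_0 = 10;  a_3 = 3;  u_1 = (u_0 − 3)/7 = 1
  u_1 = 1;  a_4 = 1;  u_2 = (u_1 − 1)/7 = 0
  u_2 = 0;  a_5 = 0;  u_3 = (u_2 − 0)/7 = 0
  u_3 = 0;  a_6 = 0;  u_4 = (u_3 − 0)/7 = 0
Digits: (0, 0, 0, 3, 1, 0, 0).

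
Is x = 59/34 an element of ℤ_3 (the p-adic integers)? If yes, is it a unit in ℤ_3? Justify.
x ∈ ℤ_3^× (unit); v_3(x) = 0

ℤ_3 = {x ∈ ℚ_3 : v_3(x) ≥ 0} and ℤ_3^× = {x ∈ ℤ_3 : v_3(x) = 0}. Here v_3(59/34) = v_3(num) − v_3(den) = 0; compare against these criteria.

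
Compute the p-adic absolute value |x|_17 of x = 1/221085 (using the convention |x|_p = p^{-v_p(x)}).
|1/221085|_17 = 4913

Step 1 — compute v_17(x) by factoring powers of 17 out of the numerator and denominator: v_17(1/221085) = -3. Step 2 — apply |x|_p = p^{-v_p(x)} = 17^{3} = 4913.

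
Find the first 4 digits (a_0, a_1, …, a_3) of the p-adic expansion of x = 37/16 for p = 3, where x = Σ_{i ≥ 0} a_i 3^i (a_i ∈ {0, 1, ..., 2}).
(a_0, …, a_3) = (1, 1, 0, 2)

v_3(37/16) = 0 (numerator and denominator both coprime to 3), so x ∈ ℤ_3^×. Compute digits iteratively via a_i = x_i mod 3, x_{i+1} = (x_i − a_i)/3, with x_0 = x:
  x_0 = 37/16;  a_0 = 1;  x_1 = (x_0 − 1)/3 = 7/16
  x_1 = 7/16;  a_1 = 1;  x_2 = (x_1 − 1)/3 = -3/16
  x_2 = -3/16;  a_2 = 0;  x_3 = (x_2 − 0)/3 = -1/16
  x_3 = -1/16;  a_3 = 2;  x_4 = (x_3 − 2)/3 = -11/16
Digits: (1, 1, 0, 2).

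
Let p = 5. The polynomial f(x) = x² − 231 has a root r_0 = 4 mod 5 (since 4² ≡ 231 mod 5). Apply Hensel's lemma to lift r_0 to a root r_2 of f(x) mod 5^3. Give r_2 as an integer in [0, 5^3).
r_2 = 59 (mod 125)

Hensel's recurrence: r_{i+1} = r_i − f(r_i)·(f′(r_i))^{-1} mod 5^{i+2}, with f′(x) = 2x. Iterate:
  r_0 = 4 (mod 5)
  r_1 = 9 (mod 25)
  r_2 = 59 (mod 125)
Final: r_2 = 59, and one checks f(r_2) ≡ 0 mod 5^3.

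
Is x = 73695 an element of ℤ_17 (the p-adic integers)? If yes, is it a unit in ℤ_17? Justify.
x ∈ ℤ_17 but not a unit; v_17(x) = 3 > 0

ℤ_17 = {x ∈ ℚ_17 : v_17(x) ≥ 0} and ℤ_17^× = {x ∈ ℤ_17 : v_17(x) = 0}. Here v_17(73695) = v_17(num) − v_17(den) = 3; compare against these criteria.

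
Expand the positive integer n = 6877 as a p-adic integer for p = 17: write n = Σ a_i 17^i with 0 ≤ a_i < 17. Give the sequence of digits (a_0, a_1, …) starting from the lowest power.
(a_0, a_1, …) = (9, 13, 6, 1)

Repeated division by 17 gives the digits low-to-high: 6877 = 9 + 13·17^1 + 6·17^2 + 1·17^3. Digit sequence: (9, 13, 6, 1).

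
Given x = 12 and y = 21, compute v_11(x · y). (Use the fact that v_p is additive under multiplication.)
v_11(252) = 0

v_p(x) = 0 (factor: 12 = 11^0 · 12); v_p(y) = 0 (factor: 21 = 11^0 · 21). Additivity: v_p(xy) = v_p(x) + v_p(y) = 0 + 0 = 0. (Direct check: xy = 252 = 11^0 · (252).)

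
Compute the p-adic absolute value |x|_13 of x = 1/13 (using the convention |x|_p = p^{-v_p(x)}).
|1/13|_13 = 13

Step 1 — compute v_13(x) by factoring powers of 13 out of the numerator and denominator: v_13(1/13) = -1. Step 2 — apply |x|_p = p^{-v_p(x)} = 13^{1} = 13.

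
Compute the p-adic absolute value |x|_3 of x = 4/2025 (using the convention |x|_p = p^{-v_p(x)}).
|4/2025|_3 = 81

Step 1 — compute v_3(x) by factoring powers of 3 out of the numerator and denominator: v_3(4/2025) = -4. Step 2 — apply |x|_p = p^{-v_p(x)} = 3^{4} = 81.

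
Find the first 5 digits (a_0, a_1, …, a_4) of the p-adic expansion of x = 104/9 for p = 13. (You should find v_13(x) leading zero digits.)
(a_0, …, a_4) = (0, 11, 5, 1, 10)

v_13(104/9) = 1, so a_0 = ... = a_0 = 0. Factor out: x = 13^1 · u with u = 8/9 a unit in ℤ_13. Expand u iteratively via a_{v+i} = u_i mod 13, u_{i+1} = (u_i − a_{v+i})/13:
  u_0 = 8/9;  a_1 = 11;  u_1 = (u_0 − 11)/13 = -7/9
  u_1 = -7/9;  a_2 = 5;  u_2 = (u_1 − 5)/13 = -4/9
  u_2 = -4/9;  a_3 = 1;  u_3 = (u_2 − 1)/13 = -1/9
  u_3 = -1/9;  a_4 = 10;  u_4 = (u_3 − 10)/13 = -7/9
Digits: (0, 11, 5, 1, 10).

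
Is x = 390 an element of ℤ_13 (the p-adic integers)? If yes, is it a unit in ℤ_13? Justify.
x ∈ ℤ_13 but not a unit; v_13(x) = 1 > 0

ℤ_13 = {x ∈ ℚ_13 : v_13(x) ≥ 0} and ℤ_13^× = {x ∈ ℤ_13 : v_13(x) = 0}. Here v_13(390) = v_13(num) − v_13(den) = 1; compare against these criteria.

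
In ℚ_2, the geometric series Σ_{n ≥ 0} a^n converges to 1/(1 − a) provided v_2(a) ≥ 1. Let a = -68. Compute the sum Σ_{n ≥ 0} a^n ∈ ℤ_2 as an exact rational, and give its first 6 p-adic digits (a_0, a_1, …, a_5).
Σ a^n = 1/(1 − a) = 1/69;  first 6 digits = (1, 0, 1, 1, 0, 0)

v_2(a) = 2 ≥ 1, so the series converges in ℤ_2 to 1/(1 − a) = 1/(1 − (-68)) = 1/69. Expand this rational in ℤ_2: compute digits iteratively via d_i = x_i mod 2, x_{i+1} = (x_i − d_i)/2. The first 6 digits are (1, 0, 1, 1, 0, 0).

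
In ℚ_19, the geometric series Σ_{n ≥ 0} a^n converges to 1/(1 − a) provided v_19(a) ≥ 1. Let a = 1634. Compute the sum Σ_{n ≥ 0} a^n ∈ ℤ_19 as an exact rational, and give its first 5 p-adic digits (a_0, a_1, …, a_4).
Σ a^n = 1/(1 − a) = -1/1633;  first 5 digits = (1, 10, 9, 2, 6)

v_19(a) = 1 ≥ 1, so the series converges in ℤ_19 to 1/(1 − a) = 1/(1 − 1634) = -1/1633. Expand this rational in ℤ_19: compute digits iteratively via d_i = x_i mod 19, x_{i+1} = (x_i − d_i)/19. The first 5 digits are (1, 10, 9, 2, 6).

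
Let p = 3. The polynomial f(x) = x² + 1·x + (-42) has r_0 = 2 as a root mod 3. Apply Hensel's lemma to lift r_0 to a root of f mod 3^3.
r_2 = 20 (mod 27)

Hensel: r_{i+1} = r_i − f(r_i)·(f′(r_i))^{-1} mod 3^{i+2}, f′(x) = 2x + 1. Iterate:
  r_0 = 2 (mod 3)
  r_1 = 2 (mod 9)
  r_2 = 20 (mod 27)
Final: r = 20 satisfies f(r) ≡ 0 mod 3^3.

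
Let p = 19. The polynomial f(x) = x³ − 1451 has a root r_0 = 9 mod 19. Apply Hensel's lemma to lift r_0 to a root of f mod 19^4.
r_3 = 37553 (mod 130321)

Hensel: r_{i+1} = r_i − f(r_i)/f′(r_i) mod 19^{i+2}, where f′(x) = 3x². Iterate:
  r_0 = 9 (mod 19)
  r_1 = 9 (mod 361)
  r_2 = 3258 (mod 6859)
  r_3 = 37553 (mod 130321)
Final: r = 37553 with f(r) ≡ 0 mod 19^4.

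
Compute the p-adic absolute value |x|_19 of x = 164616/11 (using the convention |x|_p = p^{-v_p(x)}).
|164616/11|_19 = 1/6859

Step 1 — compute v_19(x) by factoring powers of 19 out of the numerator and denominator: v_19(164616/11) = 3. Step 2 — apply |x|_p = p^{-v_p(x)} = 19^{-3} = 1/6859.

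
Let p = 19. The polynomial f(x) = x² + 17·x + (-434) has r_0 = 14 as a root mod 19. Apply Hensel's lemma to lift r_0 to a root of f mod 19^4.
r_3 = 14 (mod 130321)

Hensel: r_{i+1} = r_i − f(r_i)·(f′(r_i))^{-1} mod 19^{i+2}, f′(x) = 2x + 17. Iterate:
  r_0 = 14 (mod 19)
  r_1 = 14 (mod 361)
  r_2 = 14 (mod 6859)
  r_3 = 14 (mod 130321)
Final: r = 14 satisfies f(r) ≡ 0 mod 19^4.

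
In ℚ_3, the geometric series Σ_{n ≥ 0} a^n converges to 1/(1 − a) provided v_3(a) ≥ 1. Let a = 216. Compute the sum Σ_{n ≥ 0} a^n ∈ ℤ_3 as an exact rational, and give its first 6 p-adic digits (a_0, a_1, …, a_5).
Σ a^n = 1/(1 − a) = -1/215;  first 6 digits = (1, 0, 0, 2, 2, 0)

v_3(a) = 3 ≥ 1, so the series converges in ℤ_3 to 1/(1 − a) = 1/(1 − 216) = -1/215. Expand this rational in ℤ_3: compute digits iteratively via d_i = x_i mod 3, x_{i+1} = (x_i − d_i)/3. The first 6 digits are (1, 0, 0, 2, 2, 0).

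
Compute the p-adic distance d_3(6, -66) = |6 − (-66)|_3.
d_3(6, -66) = 1/9

Step 1 — x − y = 6 − (-66) = 72. Step 2 — v_3(72) = 2 (factor: 72 = (3^2 · 8); the sign does not affect v_p). Step 3 — |x − y|_3 = 3^{-2} = 1/9.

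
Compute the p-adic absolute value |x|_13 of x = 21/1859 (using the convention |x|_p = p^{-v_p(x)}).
|21/1859|_13 = 169

Step 1 — compute v_13(x) by factoring powers of 13 out of the numerator and denominator: v_13(21/1859) = -2. Step 2 — apply |x|_p = p^{-v_p(x)} = 13^{2} = 169.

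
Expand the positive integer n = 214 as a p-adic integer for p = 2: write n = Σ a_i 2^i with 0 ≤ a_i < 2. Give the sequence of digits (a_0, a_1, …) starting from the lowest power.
(a_0, a_1, …) = (0, 1, 1, 0, 1, 0, 1, 1)

Repeated division by 2 gives the digits low-to-high: 214 = 1·2^1 + 1·2^2 + 1·2^4 + 1·2^6 + 1·2^7. Digit sequence: (0, 1, 1, 0, 1, 0, 1, 1).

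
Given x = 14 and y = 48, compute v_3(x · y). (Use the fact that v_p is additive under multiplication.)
v_3(672) = 1

v_p(x) = 0 (factor: 14 = 3^0 · 14); v_p(y) = 1 (factor: 48 = 3^1 · 16). Additivity: v_p(xy) = v_p(x) + v_p(y) = 0 + 1 = 1. (Direct check: xy = 672 = 3^1 · (224).)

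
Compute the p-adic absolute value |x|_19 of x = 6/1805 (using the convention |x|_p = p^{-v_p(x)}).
|6/1805|_19 = 361

Step 1 — compute v_19(x) by factoring powers of 19 out of the numerator and denominator: v_19(6/1805) = -2. Step 2 — apply |x|_p = p^{-v_p(x)} = 19^{2} = 361.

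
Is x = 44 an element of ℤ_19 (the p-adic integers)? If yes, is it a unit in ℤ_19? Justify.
x ∈ ℤ_19^× (unit); v_19(x) = 0

ℤ_19 = {x ∈ ℚ_19 : v_19(x) ≥ 0} and ℤ_19^× = {x ∈ ℤ_19 : v_19(x) = 0}. Here v_19(44) = v_19(num) − v_19(den) = 0; compare against these criteria.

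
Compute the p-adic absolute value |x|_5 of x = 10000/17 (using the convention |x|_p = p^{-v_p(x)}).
|10000/17|_5 = 1/625

Step 1 — compute v_5(x) by factoring powers of 5 out of the numerator and denominator: v_5(10000/17) = 4. Step 2 — apply |x|_p = p^{-v_p(x)} = 5^{-4} = 1/625.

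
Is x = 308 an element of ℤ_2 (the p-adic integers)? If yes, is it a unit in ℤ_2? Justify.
x ∈ ℤ_2 but not a unit; v_2(x) = 2 > 0

ℤ_2 = {x ∈ ℚ_2 : v_2(x) ≥ 0} and ℤ_2^× = {x ∈ ℤ_2 : v_2(x) = 0}. Here v_2(308) = v_2(num) − v_2(den) = 2; compare against these criteria.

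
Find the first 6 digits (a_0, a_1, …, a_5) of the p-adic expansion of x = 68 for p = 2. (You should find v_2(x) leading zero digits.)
(a_0, …, a_5) = (0, 0, 1, 0, 0, 0)

v_2(68) = 2, so a_0 = ... = a_1 = 0. Factor out: x = 2^2 · u with u = 17 a unit in ℤ_2. Expand u iteratively via a_{v+i} = u_i mod 2, u_{i+1} = (u_i − a_{v+i})/2:
  u_0 = 17;  a_2 = 1;  u_1 = (u_0 − 1)/2 = 8
  u_1 = 8;  a_3 = 0;  u_2 = (u_1 − 0)/2 = 4
  u_2 = 4;  a_4 = 0;  u_3 = (u_2 − 0)/2 = 2
  u_3 = 2;  a_5 = 0;  u_4 = (u_3 − 0)/2 = 1
Digits: (0, 0, 1, 0, 0, 0).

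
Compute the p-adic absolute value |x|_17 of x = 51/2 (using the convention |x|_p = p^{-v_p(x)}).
|51/2|_17 = 1/17

Step 1 — compute v_17(x) by factoring powers of 17 out of the numerator and denominator: v_17(51/2) = 1. Step 2 — apply |x|_p = p^{-v_p(x)} = 17^{-1} = 1/17.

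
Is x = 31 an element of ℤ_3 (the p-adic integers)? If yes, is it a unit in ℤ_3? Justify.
x ∈ ℤ_3^× (unit); v_3(x) = 0

ℤ_3 = {x ∈ ℚ_3 : v_3(x) ≥ 0} and ℤ_3^× = {x ∈ ℤ_3 : v_3(x) = 0}. Here v_3(31) = v_3(num) − v_3(den) = 0; compare against these criteria.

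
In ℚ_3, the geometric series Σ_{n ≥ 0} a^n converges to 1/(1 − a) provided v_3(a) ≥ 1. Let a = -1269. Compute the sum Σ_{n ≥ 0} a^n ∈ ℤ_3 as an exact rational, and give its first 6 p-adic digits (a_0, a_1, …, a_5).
Σ a^n = 1/(1 − a) = 1/1270;  first 6 digits = (1, 0, 0, 1, 2, 0)

v_3(a) = 3 ≥ 1, so the series converges in ℤ_3 to 1/(1 − a) = 1/(1 − (-1269)) = 1/1270. Expand this rational in ℤ_3: compute digits iteratively via d_i = x_i mod 3, x_{i+1} = (x_i − d_i)/3. The first 6 digits are (1, 0, 0, 1, 2, 0).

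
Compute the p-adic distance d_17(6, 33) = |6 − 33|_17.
d_17(6, 33) = 1

Step 1 — x − y = 6 − 33 = -27. Step 2 — v_17(-27) = 0 (factor: -27 = −(17^0 · 27); the sign does not affect v_p). Step 3 — |x − y|_17 = 17^{0} = 1.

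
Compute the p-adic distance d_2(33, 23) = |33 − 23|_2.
d_2(33, 23) = 1/2

Step 1 — x − y = 33 − 23 = 10. Step 2 — v_2(10) = 1 (factor: 10 = (2^1 · 5); the sign does not affect v_p). Step 3 — |x − y|_2 = 2^{-1} = 1/2.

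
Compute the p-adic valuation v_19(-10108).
v_19(-10108) = 2

v_19(n) is the largest exponent k such that 19^k divides n. Factor out: -10108 = -19^2 · 28. (Sign doesn't affect v_p.) So v_19(-10108) = 2.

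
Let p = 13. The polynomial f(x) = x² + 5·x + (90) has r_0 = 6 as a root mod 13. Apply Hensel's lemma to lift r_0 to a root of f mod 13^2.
r_1 = 136 (mod 169)

Hensel: r_{i+1} = r_i − f(r_i)·(f′(r_i))^{-1} mod 13^{i+2}, f′(x) = 2x + 5. Iterate:
  r_0 = 6 (mod 13)
  r_1 = 136 (mod 169)
Final: r = 136 satisfies f(r) ≡ 0 mod 13^2.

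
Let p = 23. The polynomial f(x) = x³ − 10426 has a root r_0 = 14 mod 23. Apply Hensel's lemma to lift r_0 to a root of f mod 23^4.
r_3 = 84309 (mod 279841)

Hensel: r_{i+1} = r_i − f(r_i)/f′(r_i) mod 23^{i+2}, where f′(x) = 3x². Iterate:
  r_0 = 14 (mod 23)
  r_1 = 198 (mod 529)
  r_2 = 11307 (mod 12167)
  r_3 = 84309 (mod 279841)
Final: r = 84309 with f(r) ≡ 0 mod 23^4.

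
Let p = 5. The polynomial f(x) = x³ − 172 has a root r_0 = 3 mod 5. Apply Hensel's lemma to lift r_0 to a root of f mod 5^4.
r_3 = 438 (mod 625)

Hensel: r_{i+1} = r_i − f(r_i)/f′(r_i) mod 5^{i+2}, where f′(x) = 3x². Iterate:
  r_0 = 3 (mod 5)
  r_1 = 13 (mod 25)
  r_2 = 63 (mod 125)
  r_3 = 438 (mod 625)
Final: r = 438 with f(r) ≡ 0 mod 5^4.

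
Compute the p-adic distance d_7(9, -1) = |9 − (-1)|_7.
d_7(9, -1) = 1

Step 1 — x − y = 9 − (-1) = 10. Step 2 — v_7(10) = 0 (factor: 10 = (7^0 · 10); the sign does not affect v_p). Step 3 — |x − y|_7 = 7^{0} = 1.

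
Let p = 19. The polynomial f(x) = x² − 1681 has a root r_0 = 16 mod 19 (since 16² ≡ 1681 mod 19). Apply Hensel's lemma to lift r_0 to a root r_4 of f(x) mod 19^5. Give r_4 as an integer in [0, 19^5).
r_4 = 2476058 (mod 2476099)

Hensel's recurrence: r_{i+1} = r_i − f(r_i)·(f′(r_i))^{-1} mod 19^{i+2}, with f′(x) = 2x. Iterate:
  r_0 = 16 (mod 19)
  r_1 = 320 (mod 361)
  r_2 = 6818 (mod 6859)
  r_3 = 130280 (mod 130321)
  r_4 = 2476058 (mod 2476099)
Final: r_4 = 2476058, and one checks f(r_4) ≡ 0 mod 19^5.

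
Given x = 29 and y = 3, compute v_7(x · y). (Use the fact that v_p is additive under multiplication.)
v_7(87) = 0

v_p(x) = 0 (factor: 29 = 7^0 · 29); v_p(y) = 0 (factor: 3 = 7^0 · 3). Additivity: v_p(xy) = v_p(x) + v_p(y) = 0 + 0 = 0. (Direct check: xy = 87 = 7^0 · (87).)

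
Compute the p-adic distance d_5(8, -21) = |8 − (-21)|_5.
d_5(8, -21) = 1

Step 1 — x − y = 8 − (-21) = 29. Step 2 — v_5(29) = 0 (factor: 29 = (5^0 · 29); the sign does not affect v_p). Step 3 — |x − y|_5 = 5^{0} = 1.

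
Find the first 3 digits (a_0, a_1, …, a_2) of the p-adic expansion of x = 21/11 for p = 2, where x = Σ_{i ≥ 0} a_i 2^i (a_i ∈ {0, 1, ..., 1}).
(a_0, …, a_2) = (1, 1, 1)

v_2(21/11) = 0 (numerator and denominator both coprime to 2), so x ∈ ℤ_2^×. Compute digits iteratively via a_i = x_i mod 2, x_{i+1} = (x_i − a_i)/2, with x_0 = x:
  x_0 = 21/11;  a_0 = 1;  x_1 = (x_0 − 1)/2 = 5/11
  x_1 = 5/11;  a_1 = 1;  x_2 = (x_1 − 1)/2 = -3/11
  x_2 = -3/11;  a_2 = 1;  x_3 = (x_2 − 1)/2 = -7/11
Digits: (1, 1, 1).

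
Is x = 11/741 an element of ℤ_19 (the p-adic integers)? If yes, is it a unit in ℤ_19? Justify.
x ∉ ℤ_19 (v_19(x) = -1 < 0)

ℤ_19 = {x ∈ ℚ_19 : v_19(x) ≥ 0} and ℤ_19^× = {x ∈ ℤ_19 : v_19(x) = 0}. Here v_19(11/741) = v_19(num) − v_19(den) = -1; compare against these criteria.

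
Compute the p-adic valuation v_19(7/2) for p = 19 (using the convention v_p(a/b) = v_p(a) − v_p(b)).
v_19(7/2) = 0

Factor powers of 19 from the numerator and denominator of the reduced fraction: 7 = 19^0 · 7 and 2 = 19^0 · 2. Apply v_p(a/b) = v_p(a) − v_p(b): v_19(7/2) = 0 − 0 = 0.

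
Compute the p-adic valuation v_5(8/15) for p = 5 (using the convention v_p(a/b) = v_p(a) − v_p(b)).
v_5(8/15) = -1

Factor powers of 5 from the numerator and denominator of the reduced fraction: 8 = 5^0 · 8 and 15 = 5^1 · 3. Apply v_p(a/b) = v_p(a) − v_p(b): v_5(8/15) = 0 − 1 = -1.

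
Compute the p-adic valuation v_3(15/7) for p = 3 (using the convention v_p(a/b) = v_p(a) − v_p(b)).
v_3(15/7) = 1

Factor powers of 3 from the numerator and denominator of the reduced fraction: 15 = 3^1 · 5 and 7 = 3^0 · 7. Apply v_p(a/b) = v_p(a) − v_p(b): v_3(15/7) = 1 − 0 = 1.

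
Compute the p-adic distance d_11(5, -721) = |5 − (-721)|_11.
d_11(5, -721) = 1/121

Step 1 — x − y = 5 − (-721) = 726. Step 2 — v_11(726) = 2 (factor: 726 = (11^2 · 6); the sign does not affect v_p). Step 3 — |x − y|_11 = 11^{-2} = 1/121.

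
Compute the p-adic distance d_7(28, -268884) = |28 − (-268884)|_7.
d_7(28, -268884) = 1/16807

Step 1 — x − y = 28 − (-268884) = 268912. Step 2 — v_7(268912) = 5 (factor: 268912 = (7^5 · 16); the sign does not affect v_p). Step 3 — |x − y|_7 = 7^{-5} = 1/16807.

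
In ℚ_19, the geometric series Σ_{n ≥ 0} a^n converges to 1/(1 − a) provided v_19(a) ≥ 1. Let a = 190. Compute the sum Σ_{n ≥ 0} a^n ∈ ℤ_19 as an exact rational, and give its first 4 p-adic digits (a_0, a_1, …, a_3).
Σ a^n = 1/(1 − a) = -1/189;  first 4 digits = (1, 10, 5, 17)

v_19(a) = 1 ≥ 1, so the series converges in ℤ_19 to 1/(1 − a) = 1/(1 − 190) = -1/189. Expand this rational in ℤ_19: compute digits iteratively via d_i = x_i mod 19, x_{i+1} = (x_i − d_i)/19. The first 4 digits are (1, 10, 5, 17).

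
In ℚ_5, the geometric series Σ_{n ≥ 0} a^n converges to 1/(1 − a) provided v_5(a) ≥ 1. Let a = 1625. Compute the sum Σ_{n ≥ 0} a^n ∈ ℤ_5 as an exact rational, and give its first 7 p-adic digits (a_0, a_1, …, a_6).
Σ a^n = 1/(1 − a) = -1/1624;  first 7 digits = (1, 0, 0, 3, 2, 0, 4)

v_5(a) = 3 ≥ 1, so the series converges in ℤ_5 to 1/(1 − a) = 1/(1 − 1625) = -1/1624. Expand this rational in ℤ_5: compute digits iteratively via d_i = x_i mod 5, x_{i+1} = (x_i − d_i)/5. The first 7 digits are (1, 0, 0, 3, 2, 0, 4).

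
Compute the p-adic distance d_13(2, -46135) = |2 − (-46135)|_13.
d_13(2, -46135) = 1/2197

Step 1 — x − y = 2 − (-46135) = 46137. Step 2 — v_13(46137) = 3 (factor: 46137 = (13^3 · 21); the sign does not affect v_p). Step 3 — |x − y|_13 = 13^{-3} = 1/2197.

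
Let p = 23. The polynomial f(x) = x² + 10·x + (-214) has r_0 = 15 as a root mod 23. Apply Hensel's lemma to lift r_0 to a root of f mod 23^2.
r_1 = 130 (mod 529)

Hensel: r_{i+1} = r_i − f(r_i)·(f′(r_i))^{-1} mod 23^{i+2}, f′(x) = 2x + 10. Iterate:
  r_0 = 15 (mod 23)
  r_1 = 130 (mod 529)
Final: r = 130 satisfies f(r) ≡ 0 mod 23^2.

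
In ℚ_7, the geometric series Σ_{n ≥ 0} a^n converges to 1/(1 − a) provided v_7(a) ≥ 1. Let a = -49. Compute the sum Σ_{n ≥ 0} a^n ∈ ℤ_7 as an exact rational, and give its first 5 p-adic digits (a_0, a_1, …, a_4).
Σ a^n = 1/(1 − a) = 1/50;  first 5 digits = (1, 0, 6, 6, 0)

v_7(a) = 2 ≥ 1, so the series converges in ℤ_7 to 1/(1 − a) = 1/(1 − (-49)) = 1/50. Expand this rational in ℤ_7: compute digits iteratively via d_i = x_i mod 7, x_{i+1} = (x_i − d_i)/7. The first 5 digits are (1, 0, 6, 6, 0).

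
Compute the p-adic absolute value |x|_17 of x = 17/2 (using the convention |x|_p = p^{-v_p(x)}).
|17/2|_17 = 1/17

Step 1 — compute v_17(x) by factoring powers of 17 out of the numerator and denominator: v_17(17/2) = 1. Step 2 — apply |x|_p = p^{-v_p(x)} = 17^{-1} = 1/17.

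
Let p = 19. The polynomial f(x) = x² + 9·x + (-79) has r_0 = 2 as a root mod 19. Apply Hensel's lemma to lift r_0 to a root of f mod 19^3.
r_2 = 1978 (mod 6859)

Hensel: r_{i+1} = r_i − f(r_i)·(f′(r_i))^{-1} mod 19^{i+2}, f′(x) = 2x + 9. Iterate:
  r_0 = 2 (mod 19)
  r_1 = 173 (mod 361)
  r_2 = 1978 (mod 6859)
Final: r = 1978 satisfies f(r) ≡ 0 mod 19^3.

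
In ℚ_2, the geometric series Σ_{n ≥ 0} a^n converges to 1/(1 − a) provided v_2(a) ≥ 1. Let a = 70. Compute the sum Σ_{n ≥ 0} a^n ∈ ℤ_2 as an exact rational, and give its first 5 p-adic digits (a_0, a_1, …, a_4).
Σ a^n = 1/(1 − a) = -1/69;  first 5 digits = (1, 1, 0, 0, 1)

v_2(a) = 1 ≥ 1, so the series converges in ℤ_2 to 1/(1 − a) = 1/(1 − 70) = -1/69. Expand this rational in ℤ_2: compute digits iteratively via d_i = x_i mod 2, x_{i+1} = (x_i − d_i)/2. The first 5 digits are (1, 1, 0, 0, 1).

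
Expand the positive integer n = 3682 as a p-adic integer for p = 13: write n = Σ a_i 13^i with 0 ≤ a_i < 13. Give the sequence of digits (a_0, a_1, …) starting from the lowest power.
(a_0, a_1, …) = (3, 10, 8, 1)

Repeated division by 13 gives the digits low-to-high: 3682 = 3 + 10·13^1 + 8·13^2 + 1·13^3. Digit sequence: (3, 10, 8, 1).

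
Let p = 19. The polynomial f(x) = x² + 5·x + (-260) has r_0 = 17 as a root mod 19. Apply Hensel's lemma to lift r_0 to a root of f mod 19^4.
r_3 = 39252 (mod 130321)

Hensel: r_{i+1} = r_i − f(r_i)·(f′(r_i))^{-1} mod 19^{i+2}, f′(x) = 2x + 5. Iterate:
  r_0 = 17 (mod 19)
  r_1 = 264 (mod 361)
  r_2 = 4957 (mod 6859)
  r_3 = 39252 (mod 130321)
Final: r = 39252 satisfies f(r) ≡ 0 mod 19^4.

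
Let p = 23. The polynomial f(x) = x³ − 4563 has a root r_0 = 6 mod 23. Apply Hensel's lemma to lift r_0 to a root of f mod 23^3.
r_2 = 5733 (mod 12167)

Hensel: r_{i+1} = r_i − f(r_i)/f′(r_i) mod 23^{i+2}, where f′(x) = 3x². Iterate:
  r_0 = 6 (mod 23)
  r_1 = 443 (mod 529)
  r_2 = 5733 (mod 12167)
Final: r = 5733 with f(r) ≡ 0 mod 23^3.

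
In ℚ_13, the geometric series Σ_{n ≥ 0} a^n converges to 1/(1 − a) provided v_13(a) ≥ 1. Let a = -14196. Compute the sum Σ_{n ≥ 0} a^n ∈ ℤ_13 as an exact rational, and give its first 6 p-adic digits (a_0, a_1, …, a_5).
Σ a^n = 1/(1 − a) = 1/14197;  first 6 digits = (1, 0, 7, 6, 9, 9)

v_13(a) = 2 ≥ 1, so the series converges in ℤ_13 to 1/(1 − a) = 1/(1 − (-14196)) = 1/14197. Expand this rational in ℤ_13: compute digits iteratively via d_i = x_i mod 13, x_{i+1} = (x_i − d_i)/13. The first 6 digits are (1, 0, 7, 6, 9, 9).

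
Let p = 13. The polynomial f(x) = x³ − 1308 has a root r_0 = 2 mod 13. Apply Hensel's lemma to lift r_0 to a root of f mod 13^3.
r_2 = 223 (mod 2197)

Hensel: r_{i+1} = r_i − f(r_i)/f′(r_i) mod 13^{i+2}, where f′(x) = 3x². Iterate:
  r_0 = 2 (mod 13)
  r_1 = 54 (mod 169)
  r_2 = 223 (mod 2197)
Final: r = 223 with f(r) ≡ 0 mod 13^3.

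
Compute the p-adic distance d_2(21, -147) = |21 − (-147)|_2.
d_2(21, -147) = 1/8

Step 1 — x − y = 21 − (-147) = 168. Step 2 — v_2(168) = 3 (factor: 168 = (2^3 · 21); the sign does not affect v_p). Step 3 — |x − y|_2 = 2^{-3} = 1/8.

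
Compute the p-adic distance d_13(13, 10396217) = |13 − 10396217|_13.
d_13(13, 10396217) = 1/371293

Step 1 — x − y = 13 − 10396217 = -10396204. Step 2 — v_13(-10396204) = 5 (factor: -10396204 = −(13^5 · 28); the sign does not affect v_p). Step 3 — |x − y|_13 = 13^{-5} = 1/371293.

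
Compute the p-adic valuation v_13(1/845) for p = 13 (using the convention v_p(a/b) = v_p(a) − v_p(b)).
v_13(1/845) = -2

Factor powers of 13 from the numerator and denominator of the reduced fraction: 1 = 13^0 · 1 and 845 = 13^2 · 5. Apply v_p(a/b) = v_p(a) − v_p(b): v_13(1/845) = 0 − 2 = -2.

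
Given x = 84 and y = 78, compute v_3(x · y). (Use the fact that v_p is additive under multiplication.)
v_3(6552) = 2

v_p(x) = 1 (factor: 84 = 3^1 · 28); v_p(y) = 1 (factor: 78 = 3^1 · 26). Additivity: v_p(xy) = v_p(x) + v_p(y) = 1 + 1 = 2. (Direct check: xy = 6552 = 3^2 · (728).)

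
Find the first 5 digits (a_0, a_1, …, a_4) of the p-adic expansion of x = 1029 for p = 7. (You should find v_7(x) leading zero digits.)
(a_0, …, a_4) = (0, 0, 0, 3, 0)

v_7(1029) = 3, so a_0 = ... = a_2 = 0. Factor out: x = 7^3 · u with u = 3 a unit in ℤ_7. Expand u iteratively via a_{v+i} = u_i mod 7, u_{i+1} = (u_i − a_{v+i})/7:
  u_0 = 3;  a_3 = 3;  u_1 = (u_0 − 3)/7 = 0
  u_1 = 0;  a_4 = 0;  u_2 = (u_1 − 0)/7 = 0
Digits: (0, 0, 0, 3, 0).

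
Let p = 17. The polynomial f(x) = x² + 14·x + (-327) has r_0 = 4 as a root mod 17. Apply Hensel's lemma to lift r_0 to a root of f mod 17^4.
r_3 = 59300 (mod 83521)

Hensel: r_{i+1} = r_i − f(r_i)·(f′(r_i))^{-1} mod 17^{i+2}, f′(x) = 2x + 14. Iterate:
  r_0 = 4 (mod 17)
  r_1 = 55 (mod 289)
  r_2 = 344 (mod 4913)
  r_3 = 59300 (mod 83521)
Final: r = 59300 satisfies f(r) ≡ 0 mod 17^4.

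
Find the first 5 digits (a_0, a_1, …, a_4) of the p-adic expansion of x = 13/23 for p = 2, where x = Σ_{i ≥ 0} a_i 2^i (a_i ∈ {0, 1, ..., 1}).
(a_0, …, a_4) = (1, 1, 0, 1, 1)

v_2(13/23) = 0 (numerator and denominator both coprime to 2), so x ∈ ℤ_2^×. Compute digits iteratively via a_i = x_i mod 2, x_{i+1} = (x_i − a_i)/2, with x_0 = x:
  x_0 = 13/23;  a_0 = 1;  x_1 = (x_0 − 1)/2 = -5/23
  x_1 = -5/23;  a_1 = 1;  x_2 = (x_1 − 1)/2 = -14/23
  x_2 = -14/23;  a_2 = 0;  x_3 = (x_2 − 0)/2 = -7/23
  x_3 = -7/23;  a_3 = 1;  x_4 = (x_3 − 1)/2 = -15/23
  x_4 = -15/23;  a_4 = 1;  x_5 = (x_4 − 1)/2 = -19/23
Digits: (1, 1, 0, 1, 1).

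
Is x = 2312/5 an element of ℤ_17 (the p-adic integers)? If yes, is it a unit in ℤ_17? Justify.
x ∈ ℤ_17 but not a unit; v_17(x) = 2 > 0

ℤ_17 = {x ∈ ℚ_17 : v_17(x) ≥ 0} and ℤ_17^× = {x ∈ ℤ_17 : v_17(x) = 0}. Here v_17(2312/5) = v_17(num) − v_17(den) = 2; compare against these criteria.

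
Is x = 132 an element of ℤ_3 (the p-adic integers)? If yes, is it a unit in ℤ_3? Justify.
x ∈ ℤ_3 but not a unit; v_3(x) = 1 > 0

ℤ_3 = {x ∈ ℚ_3 : v_3(x) ≥ 0} and ℤ_3^× = {x ∈ ℤ_3 : v_3(x) = 0}. Here v_3(132) = v_3(num) − v_3(den) = 1; compare against these criteria.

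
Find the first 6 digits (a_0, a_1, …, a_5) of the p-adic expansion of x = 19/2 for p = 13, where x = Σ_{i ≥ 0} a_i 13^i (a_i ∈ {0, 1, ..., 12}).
(a_0, …, a_5) = (3, 7, 6, 6, 6, 6)

v_13(19/2) = 0 (numerator and denominator both coprime to 13), so x ∈ ℤ_13^×. Compute digits iteratively via a_i = x_i mod 13, x_{i+1} = (x_i − a_i)/13, with x_0 = x:
  x_0 = 19/2;  a_0 = 3;  x_1 = (x_0 − 3)/13 = 1/2
  x_1 = 1/2;  a_1 = 7;  x_2 = (x_1 − 7)/13 = -1/2
  x_2 = -1/2;  a_2 = 6;  x_3 = (x_2 − 6)/13 = -1/2
  x_3 = -1/2;  a_3 = 6;  x_4 = (x_3 − 6)/13 = -1/2
  x_4 = -1/2;  a_4 = 6;  x_5 = (x_4 − 6)/13 = -1/2
  x_5 = -1/2;  a_5 = 6;  x_6 = (x_5 − 6)/13 = -1/2
Digits: (3, 7, 6, 6, 6, 6).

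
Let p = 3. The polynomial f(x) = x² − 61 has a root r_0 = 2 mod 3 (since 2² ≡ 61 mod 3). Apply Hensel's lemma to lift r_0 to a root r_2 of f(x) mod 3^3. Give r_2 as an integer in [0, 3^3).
r_2 = 14 (mod 27)

Hensel's recurrence: r_{i+1} = r_i − f(r_i)·(f′(r_i))^{-1} mod 3^{i+2}, with f′(x) = 2x. Iterate:
  r_0 = 2 (mod 3)
  r_1 = 5 (mod 9)
  r_2 = 14 (mod 27)
Final: r_2 = 14, and one checks f(r_2) ≡ 0 mod 3^3.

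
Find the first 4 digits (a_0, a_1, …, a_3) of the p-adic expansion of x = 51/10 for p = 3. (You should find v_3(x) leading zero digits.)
(a_0, …, a_3) = (0, 2, 2, 2)

v_3(51/10) = 1, so a_0 = ... = a_0 = 0. Factor out: x = 3^1 · u with u = 17/10 a unit in ℤ_3. Expand u iteratively via a_{v+i} = u_i mod 3, u_{i+1} = (u_i − a_{v+i})/3:
  u_0 = 17/10;  a_1 = 2;  u_1 = (u_0 − 2)/3 = -1/10
  u_1 = -1/10;  a_2 = 2;  u_2 = (u_1 − 2)/3 = -7/10
  u_2 = -7/10;  a_3 = 2;  u_3 = (u_2 − 2)/3 = -9/10
Digits: (0, 2, 2, 2).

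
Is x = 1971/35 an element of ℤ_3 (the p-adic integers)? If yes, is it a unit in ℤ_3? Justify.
x ∈ ℤ_3 but not a unit; v_3(x) = 3 > 0

ℤ_3 = {x ∈ ℚ_3 : v_3(x) ≥ 0} and ℤ_3^× = {x ∈ ℤ_3 : v_3(x) = 0}. Here v_3(1971/35) = v_3(num) − v_3(den) = 3; compare against these criteria.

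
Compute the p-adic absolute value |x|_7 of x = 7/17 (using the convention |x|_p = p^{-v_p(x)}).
|7/17|_7 = 1/7

Step 1 — compute v_7(x) by factoring powers of 7 out of the numerator and denominator: v_7(7/17) = 1. Step 2 — apply |x|_p = p^{-v_p(x)} = 7^{-1} = 1/7.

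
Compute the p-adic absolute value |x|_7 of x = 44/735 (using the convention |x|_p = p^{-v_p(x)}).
|44/735|_7 = 49

Step 1 — compute v_7(x) by factoring powers of 7 out of the numerator and denominator: v_7(44/735) = -2. Step 2 — apply |x|_p = p^{-v_p(x)} = 7^{2} = 49.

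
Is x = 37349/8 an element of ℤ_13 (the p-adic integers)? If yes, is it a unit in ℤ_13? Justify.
x ∈ ℤ_13 but not a unit; v_13(x) = 3 > 0

ℤ_13 = {x ∈ ℚ_13 : v_13(x) ≥ 0} and ℤ_13^× = {x ∈ ℤ_13 : v_13(x) = 0}. Here v_13(37349/8) = v_13(num) − v_13(den) = 3; compare against these criteria.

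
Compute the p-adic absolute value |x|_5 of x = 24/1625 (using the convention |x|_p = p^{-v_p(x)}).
|24/1625|_5 = 125

Step 1 — compute v_5(x) by factoring powers of 5 out of the numerator and denominator: v_5(24/1625) = -3. Step 2 — apply |x|_p = p^{-v_p(x)} = 5^{3} = 125.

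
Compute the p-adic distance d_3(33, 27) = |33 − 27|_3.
d_3(33, 27) = 1/3

Step 1 — x − y = 33 − 27 = 6. Step 2 — v_3(6) = 1 (factor: 6 = (3^1 · 2); the sign does not affect v_p). Step 3 — |x − y|_3 = 3^{-1} = 1/3.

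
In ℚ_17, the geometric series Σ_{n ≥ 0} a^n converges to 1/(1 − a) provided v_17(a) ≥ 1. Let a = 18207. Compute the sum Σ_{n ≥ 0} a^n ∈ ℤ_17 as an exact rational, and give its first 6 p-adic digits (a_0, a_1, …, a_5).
Σ a^n = 1/(1 − a) = -1/18206;  first 6 digits = (1, 0, 12, 3, 8, 12)

v_17(a) = 2 ≥ 1, so the series converges in ℤ_17 to 1/(1 − a) = 1/(1 − 18207) = -1/18206. Expand this rational in ℤ_17: compute digits iteratively via d_i = x_i mod 17, x_{i+1} = (x_i − d_i)/17. The first 6 digits are (1, 0, 12, 3, 8, 12).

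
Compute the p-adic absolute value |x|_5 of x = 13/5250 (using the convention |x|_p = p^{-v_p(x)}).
|13/5250|_5 = 125

Step 1 — compute v_5(x) by factoring powers of 5 out of the numerator and denominator: v_5(13/5250) = -3. Step 2 — apply |x|_p = p^{-v_p(x)} = 5^{3} = 125.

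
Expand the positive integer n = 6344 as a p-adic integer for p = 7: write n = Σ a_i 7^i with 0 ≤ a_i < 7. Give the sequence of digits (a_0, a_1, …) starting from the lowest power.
(a_0, a_1, …) = (2, 3, 3, 4, 2)

Repeated division by 7 gives the digits low-to-high: 6344 = 2 + 3·7^1 + 3·7^2 + 4·7^3 + 2·7^4. Digit sequence: (2, 3, 3, 4, 2).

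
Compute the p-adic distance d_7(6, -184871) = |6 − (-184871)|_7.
d_7(6, -184871) = 1/16807

Step 1 — x − y = 6 − (-184871) = 184877. Step 2 — v_7(184877) = 5 (factor: 184877 = (7^5 · 11); the sign does not affect v_p). Step 3 — |x − y|_7 = 7^{-5} = 1/16807.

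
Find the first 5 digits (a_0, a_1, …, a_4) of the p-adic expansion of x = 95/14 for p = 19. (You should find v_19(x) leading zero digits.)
(a_0, …, a_4) = (0, 18, 14, 6, 1)

v_19(95/14) = 1, so a_0 = ... = a_0 = 0. Factor out: x = 19^1 · u with u = 5/14 a unit in ℤ_19. Expand u iteratively via a_{v+i} = u_i mod 19, u_{i+1} = (u_i − a_{v+i})/19:
  u_0 = 5/14;  a_1 = 18;  u_1 = (u_0 − 18)/19 = -13/14
  u_1 = -13/14;  a_2 = 14;  u_2 = (u_1 − 14)/19 = -11/14
  u_2 = -11/14;  a_3 = 6;  u_3 = (u_2 − 6)/19 = -5/14
  u_3 = -5/14;  a_4 = 1;  u_4 = (u_3 − 1)/19 = -1/14
Digits: (0, 18, 14, 6, 1).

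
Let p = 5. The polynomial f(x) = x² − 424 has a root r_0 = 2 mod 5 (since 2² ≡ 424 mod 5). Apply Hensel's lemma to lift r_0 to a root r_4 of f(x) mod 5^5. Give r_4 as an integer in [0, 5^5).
r_4 = 257 (mod 3125)

Hensel's recurrence: r_{i+1} = r_i − f(r_i)·(f′(r_i))^{-1} mod 5^{i+2}, with f′(x) = 2x. Iterate:
  r_0 = 2 (mod 5)
  r_1 = 7 (mod 25)
  r_2 = 7 (mod 125)
  r_3 = 257 (mod 625)
  r_4 = 257 (mod 3125)
Final: r_4 = 257, and one checks f(r_4) ≡ 0 mod 5^5.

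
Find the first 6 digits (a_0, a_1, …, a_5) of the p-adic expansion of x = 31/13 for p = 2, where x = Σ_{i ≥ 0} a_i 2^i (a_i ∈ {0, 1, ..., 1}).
(a_0, …, a_5) = (1, 1, 0, 1, 1, 0)

v_2(31/13) = 0 (numerator and denominator both coprime to 2), so x ∈ ℤ_2^×. Compute digits iteratively via a_i = x_i mod 2, x_{i+1} = (x_i − a_i)/2, with x_0 = x:
  x_0 = 31/13;  a_0 = 1;  x_1 = (x_0 − 1)/2 = 9/13
  x_1 = 9/13;  a_1 = 1;  x_2 = (x_1 − 1)/2 = -2/13
  x_2 = -2/13;  a_2 = 0;  x_3 = (x_2 − 0)/2 = -1/13
  x_3 = -1/13;  a_3 = 1;  x_4 = (x_3 − 1)/2 = -7/13
  x_4 = -7/13;  a_4 = 1;  x_5 = (x_4 − 1)/2 = -10/13
  x_5 = -10/13;  a_5 = 0;  x_6 = (x_5 − 0)/2 = -5/13
Digits: (1, 1, 0, 1, 1, 0).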